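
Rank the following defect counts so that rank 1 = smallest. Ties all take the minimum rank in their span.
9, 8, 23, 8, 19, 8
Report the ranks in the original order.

4, 1, 6, 1, 5, 1

Sorted (ascending): 8, 8, 8, 9, 19, 23
The 3 values of 8 occupy positions 1–3 → each gets rank 1.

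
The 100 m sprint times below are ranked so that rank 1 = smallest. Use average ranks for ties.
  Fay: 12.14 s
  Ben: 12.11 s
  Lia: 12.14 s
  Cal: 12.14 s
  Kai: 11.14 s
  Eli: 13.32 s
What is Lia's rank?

4

Sorted (ascending): 11.14, 12.11, 12.14, 12.14, 12.14, 13.32
The 3 values of 12.14 occupy positions 3–5 → average rank 4.
Lia has value 12.14 s → rank 4.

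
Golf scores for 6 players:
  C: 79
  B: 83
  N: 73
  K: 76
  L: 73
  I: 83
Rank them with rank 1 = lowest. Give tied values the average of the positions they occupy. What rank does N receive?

1.5

Sorted (ascending): 73, 73, 76, 79, 83, 83
The 2 values of 73 occupy positions 1–2 → average rank (1+2)/2 = 1.5.
The 2 values of 83 occupy positions 5–6 → average rank (5+6)/2 = 5.5.
N has value 73 → rank 1.5.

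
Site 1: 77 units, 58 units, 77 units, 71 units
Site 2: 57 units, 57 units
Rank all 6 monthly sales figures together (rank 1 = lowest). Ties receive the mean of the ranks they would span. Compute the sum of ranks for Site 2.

Sorted (ascending): 57, 57, 58, 71, 77, 77
The 2 values of 57 occupy positions 1–2 → average rank (1+2)/2 = 1.5.
The 2 values of 77 occupy positions 5–6 → average rank (5+6)/2 = 5.5.
Site 2 values → pooled ranks: 57→1.5, 57→1.5
Rank sum = 1.5 + 1.5 = 3

3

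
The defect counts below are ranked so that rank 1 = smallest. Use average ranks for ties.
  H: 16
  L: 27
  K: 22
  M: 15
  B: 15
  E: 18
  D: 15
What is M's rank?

2

Sorted (ascending): 15, 15, 15, 16, 18, 22, 27
The 3 values of 15 occupy positions 1–3 → average rank 2.
M has value 15 → rank 2.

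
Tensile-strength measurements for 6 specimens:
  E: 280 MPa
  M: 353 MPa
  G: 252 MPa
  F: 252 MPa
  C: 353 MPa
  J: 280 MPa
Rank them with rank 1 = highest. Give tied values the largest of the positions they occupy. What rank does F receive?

Sorted (descending): 353, 353, 280, 280, 252, 252
The 2 values of 353 occupy positions 1–2 → each gets rank 2.
The 2 values of 280 occupy positions 3–4 → each gets rank 4.
The 2 values of 252 occupy positions 5–6 → each gets rank 6.
F has value 252 MPa → rank 6.

6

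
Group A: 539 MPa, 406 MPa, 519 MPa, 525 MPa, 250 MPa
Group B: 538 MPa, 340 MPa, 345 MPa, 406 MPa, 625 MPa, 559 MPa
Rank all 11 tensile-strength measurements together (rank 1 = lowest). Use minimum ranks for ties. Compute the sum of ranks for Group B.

Sorted (ascending): 250, 340, 345, 406, 406, 519, 525, 538, 539, 559, 625
The 2 values of 406 occupy positions 4–5 → each gets rank 4.
Group B values → pooled ranks: 538→8, 340→2, 345→3, 406→4, 625→11, 559→10
Rank sum = 8 + 2 + 3 + 4 + 11 + 10 = 38

38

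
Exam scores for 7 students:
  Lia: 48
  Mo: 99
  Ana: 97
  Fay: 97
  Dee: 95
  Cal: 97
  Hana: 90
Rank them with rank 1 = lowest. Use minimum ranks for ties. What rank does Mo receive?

7

Sorted (ascending): 48, 90, 95, 97, 97, 97, 99
The 3 values of 97 occupy positions 4–6 → each gets rank 4.
Mo has value 99 → rank 7.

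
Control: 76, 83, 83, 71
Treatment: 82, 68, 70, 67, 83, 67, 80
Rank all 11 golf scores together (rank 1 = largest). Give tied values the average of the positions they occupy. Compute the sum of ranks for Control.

Sorted (descending): 83, 83, 83, 82, 80, 76, 71, 70, 68, 67, 67
The 3 values of 83 occupy positions 1–3 → average rank 2.
The 2 values of 67 occupy positions 10–11 → average rank (10+11)/2 = 10.5.
Control values → pooled ranks: 76→6, 83→2, 83→2, 71→7
Rank sum = 6 + 2 + 2 + 7 = 17

17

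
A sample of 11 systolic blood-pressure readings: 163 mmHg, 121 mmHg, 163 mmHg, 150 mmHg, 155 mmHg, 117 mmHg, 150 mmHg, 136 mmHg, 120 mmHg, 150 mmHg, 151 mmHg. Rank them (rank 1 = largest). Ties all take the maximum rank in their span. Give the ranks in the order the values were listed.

2, 9, 2, 7, 3, 11, 7, 8, 10, 7, 4

Sorted (descending): 163, 163, 155, 151, 150, 150, 150, 136, 121, 120, 117
The 2 values of 163 occupy positions 1–2 → each gets rank 2.
The 3 values of 150 occupy positions 5–7 → each gets rank 7.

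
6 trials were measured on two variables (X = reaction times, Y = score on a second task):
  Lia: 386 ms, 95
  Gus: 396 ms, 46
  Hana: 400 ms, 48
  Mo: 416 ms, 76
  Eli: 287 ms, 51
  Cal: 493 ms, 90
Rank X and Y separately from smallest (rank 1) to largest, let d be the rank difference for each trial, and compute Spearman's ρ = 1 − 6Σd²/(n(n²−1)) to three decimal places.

0.143

Ranks of variable 1: 2, 3, 4, 5, 1, 6
Ranks of variable 2: 6, 1, 2, 4, 3, 5
d = r₁ − r₂: -4, 2, 2, 1, -2, 1
d²: 16, 4, 4, 1, 4, 1; Σd² = 30
ρ = 1 − 6·30/(6·35) = 1 − 180/210 = 0.143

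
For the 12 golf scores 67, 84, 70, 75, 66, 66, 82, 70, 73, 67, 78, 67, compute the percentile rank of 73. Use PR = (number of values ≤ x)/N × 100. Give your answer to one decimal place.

N = 12.
Strictly below 73: 7. Equal to 73: 1.
PR = 8/12 × 100 = 66.7

66.7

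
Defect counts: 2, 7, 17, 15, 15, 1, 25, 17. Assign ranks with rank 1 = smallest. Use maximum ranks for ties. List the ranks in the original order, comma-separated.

2, 3, 7, 5, 5, 1, 8, 7

Sorted (ascending): 1, 2, 7, 15, 15, 17, 17, 25
The 2 values of 15 occupy positions 4–5 → each gets rank 5.
The 2 values of 17 occupy positions 6–7 → each gets rank 7.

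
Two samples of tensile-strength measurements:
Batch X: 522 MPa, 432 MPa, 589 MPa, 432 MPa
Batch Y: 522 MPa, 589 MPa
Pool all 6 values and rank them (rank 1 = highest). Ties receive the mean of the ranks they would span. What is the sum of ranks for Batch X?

Sorted (descending): 589, 589, 522, 522, 432, 432
The 2 values of 589 occupy positions 1–2 → average rank (1+2)/2 = 1.5.
The 2 values of 522 occupy positions 3–4 → average rank (3+4)/2 = 3.5.
The 2 values of 432 occupy positions 5–6 → average rank (5+6)/2 = 5.5.
Batch X values → pooled ranks: 522→3.5, 432→5.5, 589→1.5, 432→5.5
Rank sum = 3.5 + 5.5 + 1.5 + 5.5 = 16

16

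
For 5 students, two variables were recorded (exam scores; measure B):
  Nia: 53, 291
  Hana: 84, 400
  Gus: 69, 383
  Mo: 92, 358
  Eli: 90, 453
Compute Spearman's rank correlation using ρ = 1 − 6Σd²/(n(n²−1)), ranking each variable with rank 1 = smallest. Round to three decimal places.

0.400

Ranks of variable 1: 1, 3, 2, 5, 4
Ranks of variable 2: 1, 4, 3, 2, 5
d = r₁ − r₂: 0, -1, -1, 3, -1
d²: 0, 1, 1, 9, 1; Σd² = 12
ρ = 1 − 6·12/(5·24) = 1 − 72/120 = 0.400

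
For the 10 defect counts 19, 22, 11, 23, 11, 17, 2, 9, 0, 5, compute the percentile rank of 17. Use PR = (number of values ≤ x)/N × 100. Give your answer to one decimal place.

N = 10.
Strictly below 17: 6. Equal to 17: 1.
PR = 7/10 × 100 = 70.0

70.0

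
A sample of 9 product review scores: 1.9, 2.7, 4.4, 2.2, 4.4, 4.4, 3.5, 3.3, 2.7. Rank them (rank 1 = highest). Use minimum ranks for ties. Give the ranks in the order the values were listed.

9, 6, 1, 8, 1, 1, 4, 5, 6

Sorted (descending): 4.4, 4.4, 4.4, 3.5, 3.3, 2.7, 2.7, 2.2, 1.9
The 3 values of 4.4 occupy positions 1–3 → each gets rank 1.
The 2 values of 2.7 occupy positions 6–7 → each gets rank 6.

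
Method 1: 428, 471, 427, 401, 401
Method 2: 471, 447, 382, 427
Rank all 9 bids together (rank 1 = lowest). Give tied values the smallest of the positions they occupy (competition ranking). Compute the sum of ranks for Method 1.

22

Sorted (ascending): 382, 401, 401, 427, 427, 428, 447, 471, 471
The 2 values of 401 occupy positions 2–3 → each gets rank 2.
The 2 values of 427 occupy positions 4–5 → each gets rank 4.
The 2 values of 471 occupy positions 8–9 → each gets rank 8.
Method 1 values → pooled ranks: 428→6, 471→8, 427→4, 401→2, 401→2
Rank sum = 6 + 8 + 4 + 2 + 2 = 22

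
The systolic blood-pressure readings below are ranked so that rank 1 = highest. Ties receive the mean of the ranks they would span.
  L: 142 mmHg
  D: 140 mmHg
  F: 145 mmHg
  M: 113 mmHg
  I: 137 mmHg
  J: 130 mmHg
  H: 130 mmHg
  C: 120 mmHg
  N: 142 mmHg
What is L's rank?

Sorted (descending): 145, 142, 142, 140, 137, 130, 130, 120, 113
The 2 values of 142 occupy positions 2–3 → average rank (2+3)/2 = 2.5.
The 2 values of 130 occupy positions 6–7 → average rank (6+7)/2 = 6.5.
L has value 142 mmHg → rank 2.5.

2.5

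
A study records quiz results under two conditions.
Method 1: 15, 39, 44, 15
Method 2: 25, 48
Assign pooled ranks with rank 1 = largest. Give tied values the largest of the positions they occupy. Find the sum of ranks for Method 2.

Sorted (descending): 48, 44, 39, 25, 15, 15
The 2 values of 15 occupy positions 5–6 → each gets rank 6.
Method 2 values → pooled ranks: 25→4, 48→1
Rank sum = 4 + 1 = 5

5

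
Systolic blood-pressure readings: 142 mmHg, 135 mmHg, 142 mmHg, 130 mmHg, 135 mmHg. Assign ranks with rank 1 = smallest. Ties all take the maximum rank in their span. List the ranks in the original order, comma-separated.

5, 3, 5, 1, 3

Sorted (ascending): 130, 135, 135, 142, 142
The 2 values of 135 occupy positions 2–3 → each gets rank 3.
The 2 values of 142 occupy positions 4–5 → each gets rank 5.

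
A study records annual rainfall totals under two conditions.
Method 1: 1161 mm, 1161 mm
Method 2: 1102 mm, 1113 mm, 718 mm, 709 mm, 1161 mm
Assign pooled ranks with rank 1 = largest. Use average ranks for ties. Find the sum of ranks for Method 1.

Sorted (descending): 1161, 1161, 1161, 1113, 1102, 718, 709
The 3 values of 1161 occupy positions 1–3 → average rank 2.
Method 1 values → pooled ranks: 1161→2, 1161→2
Rank sum = 2 + 2 = 4

4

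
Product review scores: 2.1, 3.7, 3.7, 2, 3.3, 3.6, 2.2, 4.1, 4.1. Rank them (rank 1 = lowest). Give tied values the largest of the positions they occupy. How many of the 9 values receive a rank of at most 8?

7

Sorted (ascending): 2, 2.1, 2.2, 3.3, 3.6, 3.7, 3.7, 4.1, 4.1
The 2 values of 3.7 occupy positions 6–7 → each gets rank 7.
The 2 values of 4.1 occupy positions 8–9 → each gets rank 9.
Ranks ≤ 8: {1, 2, 3, 4, 5, 7, 7} → 7 values.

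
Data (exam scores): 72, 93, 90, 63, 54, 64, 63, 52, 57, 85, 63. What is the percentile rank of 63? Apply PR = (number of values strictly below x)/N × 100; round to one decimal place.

27.3

N = 11.
Strictly below 63: 3. Equal to 63: 3.
PR = 3/11 × 100 = 27.3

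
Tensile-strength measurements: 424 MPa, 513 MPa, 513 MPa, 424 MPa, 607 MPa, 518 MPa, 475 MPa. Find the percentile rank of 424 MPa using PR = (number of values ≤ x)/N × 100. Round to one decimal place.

N = 7.
Strictly below 424: 0. Equal to 424: 2.
PR = 2/7 × 100 = 28.6

28.6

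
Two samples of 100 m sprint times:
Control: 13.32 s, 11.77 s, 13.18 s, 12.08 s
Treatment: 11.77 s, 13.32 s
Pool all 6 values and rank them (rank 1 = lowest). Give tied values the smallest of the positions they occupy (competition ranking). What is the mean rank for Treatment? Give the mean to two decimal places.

Sorted (ascending): 11.77, 11.77, 12.08, 13.18, 13.32, 13.32
The 2 values of 11.77 occupy positions 1–2 → each gets rank 1.
The 2 values of 13.32 occupy positions 5–6 → each gets rank 5.
Treatment values → pooled ranks: 11.77→1, 13.32→5
Mean rank = (1 + 5) / 2 = 3.00

3.00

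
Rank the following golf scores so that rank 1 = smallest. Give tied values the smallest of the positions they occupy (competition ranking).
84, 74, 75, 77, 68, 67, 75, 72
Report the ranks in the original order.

Sorted (ascending): 67, 68, 72, 74, 75, 75, 77, 84
The 2 values of 75 occupy positions 5–6 → each gets rank 5.

8, 4, 5, 7, 2, 1, 5, 3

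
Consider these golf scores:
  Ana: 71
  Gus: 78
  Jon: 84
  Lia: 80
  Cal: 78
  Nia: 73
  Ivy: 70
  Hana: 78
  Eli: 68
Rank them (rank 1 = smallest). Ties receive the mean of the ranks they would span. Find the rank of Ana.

Sorted (ascending): 68, 70, 71, 73, 78, 78, 78, 80, 84
The 3 values of 78 occupy positions 5–7 → average rank 6.
Ana has value 71 → rank 3.

3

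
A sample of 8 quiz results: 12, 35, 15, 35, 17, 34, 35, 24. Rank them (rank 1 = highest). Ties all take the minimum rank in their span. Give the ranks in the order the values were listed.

Sorted (descending): 35, 35, 35, 34, 24, 17, 15, 12
The 3 values of 35 occupy positions 1–3 → each gets rank 1.

8, 1, 7, 1, 6, 4, 1, 5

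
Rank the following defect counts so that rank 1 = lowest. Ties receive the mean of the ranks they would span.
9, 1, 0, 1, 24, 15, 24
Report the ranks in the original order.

4, 2.5, 1, 2.5, 6.5, 5, 6.5

Sorted (ascending): 0, 1, 1, 9, 15, 24, 24
The 2 values of 1 occupy positions 2–3 → average rank (2+3)/2 = 2.5.
The 2 values of 24 occupy positions 6–7 → average rank (6+7)/2 = 6.5.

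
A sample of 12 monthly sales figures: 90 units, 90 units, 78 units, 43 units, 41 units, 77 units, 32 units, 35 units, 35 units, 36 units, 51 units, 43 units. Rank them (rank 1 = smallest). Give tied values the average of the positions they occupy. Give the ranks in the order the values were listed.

Sorted (ascending): 32, 35, 35, 36, 41, 43, 43, 51, 77, 78, 90, 90
The 2 values of 35 occupy positions 2–3 → average rank (2+3)/2 = 2.5.
The 2 values of 43 occupy positions 6–7 → average rank (6+7)/2 = 6.5.
The 2 values of 90 occupy positions 11–12 → average rank (11+12)/2 = 11.5.

11.5, 11.5, 10, 6.5, 5, 9, 1, 2.5, 2.5, 4, 8, 6.5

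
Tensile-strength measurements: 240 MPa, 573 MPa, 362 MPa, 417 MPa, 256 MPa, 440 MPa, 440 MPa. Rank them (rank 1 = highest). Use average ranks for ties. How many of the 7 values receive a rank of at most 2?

1

Sorted (descending): 573, 440, 440, 417, 362, 256, 240
The 2 values of 440 occupy positions 2–3 → average rank (2+3)/2 = 2.5.
Ranks ≤ 2: {1} → 1 value.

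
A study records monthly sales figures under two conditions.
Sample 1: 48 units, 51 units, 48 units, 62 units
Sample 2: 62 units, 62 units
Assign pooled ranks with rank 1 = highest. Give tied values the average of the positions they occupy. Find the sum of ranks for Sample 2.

4

Sorted (descending): 62, 62, 62, 51, 48, 48
The 3 values of 62 occupy positions 1–3 → average rank 2.
The 2 values of 48 occupy positions 5–6 → average rank (5+6)/2 = 5.5.
Sample 2 values → pooled ranks: 62→2, 62→2
Rank sum = 2 + 2 = 4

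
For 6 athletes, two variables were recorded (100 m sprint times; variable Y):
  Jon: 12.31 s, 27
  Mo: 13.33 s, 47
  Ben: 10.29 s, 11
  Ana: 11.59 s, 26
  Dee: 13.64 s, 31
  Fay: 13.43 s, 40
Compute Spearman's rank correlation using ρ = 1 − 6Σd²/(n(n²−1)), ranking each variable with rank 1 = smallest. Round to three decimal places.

0.771

Ranks of variable 1: 3, 4, 1, 2, 6, 5
Ranks of variable 2: 3, 6, 1, 2, 4, 5
d = r₁ − r₂: 0, -2, 0, 0, 2, 0
d²: 0, 4, 0, 0, 4, 0; Σd² = 8
ρ = 1 − 6·8/(6·35) = 1 − 48/210 = 0.771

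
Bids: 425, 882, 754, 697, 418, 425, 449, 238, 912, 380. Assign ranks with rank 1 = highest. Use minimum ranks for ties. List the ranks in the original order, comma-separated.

Sorted (descending): 912, 882, 754, 697, 449, 425, 425, 418, 380, 238
The 2 values of 425 occupy positions 6–7 → each gets rank 6.

6, 2, 3, 4, 8, 6, 5, 10, 1, 9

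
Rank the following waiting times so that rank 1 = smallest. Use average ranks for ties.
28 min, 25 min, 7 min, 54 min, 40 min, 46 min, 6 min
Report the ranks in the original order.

Sorted (ascending): 6, 7, 25, 28, 40, 46, 54
No ties — each value takes its position as its rank.

4, 3, 2, 7, 5, 6, 1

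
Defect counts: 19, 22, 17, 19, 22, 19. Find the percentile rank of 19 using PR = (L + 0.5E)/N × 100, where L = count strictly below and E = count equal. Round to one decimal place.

N = 6.
Strictly below 19: 1. Equal to 19: 3.
PR = (1 + 0.5·3)/6 × 100 = 41.7

41.7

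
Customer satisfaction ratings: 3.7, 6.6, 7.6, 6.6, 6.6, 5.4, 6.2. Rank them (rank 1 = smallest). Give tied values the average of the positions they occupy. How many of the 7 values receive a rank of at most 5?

6

Sorted (ascending): 3.7, 5.4, 6.2, 6.6, 6.6, 6.6, 7.6
The 3 values of 6.6 occupy positions 4–6 → average rank 5.
Ranks ≤ 5: {1, 2, 3, 5, 5, 5} → 6 values.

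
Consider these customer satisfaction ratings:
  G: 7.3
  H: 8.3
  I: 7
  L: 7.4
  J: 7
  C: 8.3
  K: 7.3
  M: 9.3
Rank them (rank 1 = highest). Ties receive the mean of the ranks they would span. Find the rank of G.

Sorted (descending): 9.3, 8.3, 8.3, 7.4, 7.3, 7.3, 7, 7
The 2 values of 8.3 occupy positions 2–3 → average rank (2+3)/2 = 2.5.
The 2 values of 7.3 occupy positions 5–6 → average rank (5+6)/2 = 5.5.
The 2 values of 7 occupy positions 7–8 → average rank (7+8)/2 = 7.5.
G has value 7.3 → rank 5.5.

5.5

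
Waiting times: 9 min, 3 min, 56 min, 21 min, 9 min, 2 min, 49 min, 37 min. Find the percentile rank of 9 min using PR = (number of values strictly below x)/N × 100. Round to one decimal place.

N = 8.
Strictly below 9: 2. Equal to 9: 2.
PR = 2/8 × 100 = 25.0

25.0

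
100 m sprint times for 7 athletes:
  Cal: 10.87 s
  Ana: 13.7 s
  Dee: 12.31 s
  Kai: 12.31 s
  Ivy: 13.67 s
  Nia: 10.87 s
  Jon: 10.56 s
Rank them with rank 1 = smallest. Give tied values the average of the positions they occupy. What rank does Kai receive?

4.5

Sorted (ascending): 10.56, 10.87, 10.87, 12.31, 12.31, 13.67, 13.7
The 2 values of 10.87 occupy positions 2–3 → average rank (2+3)/2 = 2.5.
The 2 values of 12.31 occupy positions 4–5 → average rank (4+5)/2 = 4.5.
Kai has value 12.31 s → rank 4.5.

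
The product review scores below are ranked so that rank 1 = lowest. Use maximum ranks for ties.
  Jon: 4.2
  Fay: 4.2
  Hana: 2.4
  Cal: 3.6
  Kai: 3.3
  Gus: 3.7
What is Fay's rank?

6

Sorted (ascending): 2.4, 3.3, 3.6, 3.7, 4.2, 4.2
The 2 values of 4.2 occupy positions 5–6 → each gets rank 6.
Fay has value 4.2 → rank 6.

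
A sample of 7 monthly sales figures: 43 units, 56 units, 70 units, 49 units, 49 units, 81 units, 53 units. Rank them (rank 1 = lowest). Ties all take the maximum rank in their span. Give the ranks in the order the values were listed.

1, 5, 6, 3, 3, 7, 4

Sorted (ascending): 43, 49, 49, 53, 56, 70, 81
The 2 values of 49 occupy positions 2–3 → each gets rank 3.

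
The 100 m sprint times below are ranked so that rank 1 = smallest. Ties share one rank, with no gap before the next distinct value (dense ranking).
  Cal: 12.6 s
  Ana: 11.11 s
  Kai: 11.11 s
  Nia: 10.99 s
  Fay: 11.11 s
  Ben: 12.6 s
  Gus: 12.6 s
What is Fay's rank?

2

Sorted (ascending): 10.99, 11.11, 11.11, 11.11, 12.6, 12.6, 12.6
The 3 values of 11.11 share dense rank 2.
The 3 values of 12.6 share dense rank 3.
Remaining distinct values take the next consecutive integers.
Fay has value 11.11 s → rank 2.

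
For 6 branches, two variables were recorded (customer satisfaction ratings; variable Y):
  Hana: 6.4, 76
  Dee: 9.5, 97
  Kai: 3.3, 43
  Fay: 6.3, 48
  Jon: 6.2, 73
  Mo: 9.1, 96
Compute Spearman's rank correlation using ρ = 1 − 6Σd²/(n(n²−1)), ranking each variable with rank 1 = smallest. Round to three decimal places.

0.943

Ranks of variable 1: 4, 6, 1, 3, 2, 5
Ranks of variable 2: 4, 6, 1, 2, 3, 5
d = r₁ − r₂: 0, 0, 0, 1, -1, 0
d²: 0, 0, 0, 1, 1, 0; Σd² = 2
ρ = 1 − 6·2/(6·35) = 1 − 12/210 = 0.943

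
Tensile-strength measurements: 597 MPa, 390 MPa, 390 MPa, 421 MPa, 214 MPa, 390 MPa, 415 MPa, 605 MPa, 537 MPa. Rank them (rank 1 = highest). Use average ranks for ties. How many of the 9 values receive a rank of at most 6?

Sorted (descending): 605, 597, 537, 421, 415, 390, 390, 390, 214
The 3 values of 390 occupy positions 6–8 → average rank 7.
Ranks ≤ 6: {1, 2, 3, 4, 5} → 5 values.

5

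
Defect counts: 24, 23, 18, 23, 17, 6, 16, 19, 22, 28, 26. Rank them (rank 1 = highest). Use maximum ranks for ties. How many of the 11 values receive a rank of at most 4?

3

Sorted (descending): 28, 26, 24, 23, 23, 22, 19, 18, 17, 16, 6
The 2 values of 23 occupy positions 4–5 → each gets rank 5.
Ranks ≤ 4: {1, 2, 3} → 3 values.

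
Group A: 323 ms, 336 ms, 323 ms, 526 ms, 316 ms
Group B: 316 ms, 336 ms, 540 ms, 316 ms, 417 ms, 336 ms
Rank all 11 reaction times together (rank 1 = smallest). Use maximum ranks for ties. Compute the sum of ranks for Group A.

31

Sorted (ascending): 316, 316, 316, 323, 323, 336, 336, 336, 417, 526, 540
The 3 values of 316 occupy positions 1–3 → each gets rank 3.
The 2 values of 323 occupy positions 4–5 → each gets rank 5.
The 3 values of 336 occupy positions 6–8 → each gets rank 8.
Group A values → pooled ranks: 323→5, 336→8, 323→5, 526→10, 316→3
Rank sum = 5 + 8 + 5 + 10 + 3 = 31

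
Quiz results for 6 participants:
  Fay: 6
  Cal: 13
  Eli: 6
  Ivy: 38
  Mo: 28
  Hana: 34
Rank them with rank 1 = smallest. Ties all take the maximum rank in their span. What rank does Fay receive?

2

Sorted (ascending): 6, 6, 13, 28, 34, 38
The 2 values of 6 occupy positions 1–2 → each gets rank 2.
Fay has value 6 → rank 2.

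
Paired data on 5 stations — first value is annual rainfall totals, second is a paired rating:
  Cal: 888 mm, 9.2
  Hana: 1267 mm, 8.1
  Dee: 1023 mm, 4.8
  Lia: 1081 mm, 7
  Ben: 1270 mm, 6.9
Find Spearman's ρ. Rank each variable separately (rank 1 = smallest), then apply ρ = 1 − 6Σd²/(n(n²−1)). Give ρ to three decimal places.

-0.300

Ranks of variable 1: 1, 4, 2, 3, 5
Ranks of variable 2: 5, 4, 1, 3, 2
d = r₁ − r₂: -4, 0, 1, 0, 3
d²: 16, 0, 1, 0, 9; Σd² = 26
ρ = 1 − 6·26/(5·24) = 1 − 156/120 = -0.300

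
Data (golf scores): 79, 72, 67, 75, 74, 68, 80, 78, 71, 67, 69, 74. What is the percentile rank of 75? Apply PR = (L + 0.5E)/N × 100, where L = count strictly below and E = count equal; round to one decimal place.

70.8

N = 12.
Strictly below 75: 8. Equal to 75: 1.
PR = (8 + 0.5·1)/12 × 100 = 70.8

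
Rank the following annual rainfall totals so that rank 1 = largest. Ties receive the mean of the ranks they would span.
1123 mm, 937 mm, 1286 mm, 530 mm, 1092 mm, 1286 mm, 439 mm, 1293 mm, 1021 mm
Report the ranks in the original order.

4, 7, 2.5, 8, 5, 2.5, 9, 1, 6

Sorted (descending): 1293, 1286, 1286, 1123, 1092, 1021, 937, 530, 439
The 2 values of 1286 occupy positions 2–3 → average rank (2+3)/2 = 2.5.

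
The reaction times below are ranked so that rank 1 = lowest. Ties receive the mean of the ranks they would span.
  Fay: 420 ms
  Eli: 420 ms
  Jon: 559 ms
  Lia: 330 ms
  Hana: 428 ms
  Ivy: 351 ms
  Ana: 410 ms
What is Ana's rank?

3

Sorted (ascending): 330, 351, 410, 420, 420, 428, 559
The 2 values of 420 occupy positions 4–5 → average rank (4+5)/2 = 4.5.
Ana has value 410 ms → rank 3.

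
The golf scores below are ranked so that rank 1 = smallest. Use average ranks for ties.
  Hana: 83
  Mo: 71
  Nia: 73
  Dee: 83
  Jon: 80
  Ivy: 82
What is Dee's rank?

Sorted (ascending): 71, 73, 80, 82, 83, 83
The 2 values of 83 occupy positions 5–6 → average rank (5+6)/2 = 5.5.
Dee has value 83 → rank 5.5.

5.5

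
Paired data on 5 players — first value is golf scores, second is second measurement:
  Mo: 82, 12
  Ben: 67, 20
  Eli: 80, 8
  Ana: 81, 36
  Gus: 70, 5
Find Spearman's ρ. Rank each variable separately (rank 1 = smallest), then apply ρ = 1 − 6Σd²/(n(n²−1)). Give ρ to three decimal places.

0.200

Ranks of variable 1: 5, 1, 3, 4, 2
Ranks of variable 2: 3, 4, 2, 5, 1
d = r₁ − r₂: 2, -3, 1, -1, 1
d²: 4, 9, 1, 1, 1; Σd² = 16
ρ = 1 − 6·16/(5·24) = 1 − 96/120 = 0.200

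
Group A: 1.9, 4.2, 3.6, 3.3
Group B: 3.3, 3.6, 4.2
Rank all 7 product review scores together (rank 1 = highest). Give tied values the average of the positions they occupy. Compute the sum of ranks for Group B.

10.5

Sorted (descending): 4.2, 4.2, 3.6, 3.6, 3.3, 3.3, 1.9
The 2 values of 4.2 occupy positions 1–2 → average rank (1+2)/2 = 1.5.
The 2 values of 3.6 occupy positions 3–4 → average rank (3+4)/2 = 3.5.
The 2 values of 3.3 occupy positions 5–6 → average rank (5+6)/2 = 5.5.
Group B values → pooled ranks: 3.3→5.5, 3.6→3.5, 4.2→1.5
Rank sum = 5.5 + 3.5 + 1.5 = 10.5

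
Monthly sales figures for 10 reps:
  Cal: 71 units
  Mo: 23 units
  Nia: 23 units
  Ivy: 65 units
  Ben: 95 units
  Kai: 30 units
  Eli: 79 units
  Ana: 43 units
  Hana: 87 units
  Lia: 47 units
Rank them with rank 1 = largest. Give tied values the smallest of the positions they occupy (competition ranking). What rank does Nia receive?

Sorted (descending): 95, 87, 79, 71, 65, 47, 43, 30, 23, 23
The 2 values of 23 occupy positions 9–10 → each gets rank 9.
Nia has value 23 units → rank 9.

9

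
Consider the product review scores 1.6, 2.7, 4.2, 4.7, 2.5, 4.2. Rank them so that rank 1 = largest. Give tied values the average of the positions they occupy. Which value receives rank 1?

4.7

Sorted (descending): 4.7, 4.2, 4.2, 2.7, 2.5, 1.6
The 2 values of 4.2 occupy positions 2–3 → average rank (2+3)/2 = 2.5.
Rank 1 → value 4.7.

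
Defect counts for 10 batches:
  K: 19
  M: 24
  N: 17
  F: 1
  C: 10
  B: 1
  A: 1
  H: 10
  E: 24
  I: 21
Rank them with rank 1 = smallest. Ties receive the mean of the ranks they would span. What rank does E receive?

9.5

Sorted (ascending): 1, 1, 1, 10, 10, 17, 19, 21, 24, 24
The 3 values of 1 occupy positions 1–3 → average rank 2.
The 2 values of 10 occupy positions 4–5 → average rank (4+5)/2 = 4.5.
The 2 values of 24 occupy positions 9–10 → average rank (9+10)/2 = 9.5.
E has value 24 → rank 9.5.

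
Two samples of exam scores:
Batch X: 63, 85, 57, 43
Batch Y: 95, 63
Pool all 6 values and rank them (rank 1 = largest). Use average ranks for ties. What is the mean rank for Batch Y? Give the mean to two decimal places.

Sorted (descending): 95, 85, 63, 63, 57, 43
The 2 values of 63 occupy positions 3–4 → average rank (3+4)/2 = 3.5.
Batch Y values → pooled ranks: 95→1, 63→3.5
Mean rank = (1 + 3.5) / 2 = 2.25

2.25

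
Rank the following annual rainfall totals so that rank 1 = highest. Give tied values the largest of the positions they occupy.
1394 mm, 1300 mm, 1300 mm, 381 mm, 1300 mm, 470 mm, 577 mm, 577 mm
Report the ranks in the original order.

Sorted (descending): 1394, 1300, 1300, 1300, 577, 577, 470, 381
The 3 values of 1300 occupy positions 2–4 → each gets rank 4.
The 2 values of 577 occupy positions 5–6 → each gets rank 6.

1, 4, 4, 8, 4, 7, 6, 6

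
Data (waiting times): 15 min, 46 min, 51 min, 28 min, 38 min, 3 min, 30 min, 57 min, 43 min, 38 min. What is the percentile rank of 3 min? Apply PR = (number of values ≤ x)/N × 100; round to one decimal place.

N = 10.
Strictly below 3: 0. Equal to 3: 1.
PR = 1/10 × 100 = 10.0

10.0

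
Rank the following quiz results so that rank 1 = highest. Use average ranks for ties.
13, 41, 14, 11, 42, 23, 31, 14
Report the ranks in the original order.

7, 2, 5.5, 8, 1, 4, 3, 5.5

Sorted (descending): 42, 41, 31, 23, 14, 14, 13, 11
The 2 values of 14 occupy positions 5–6 → average rank (5+6)/2 = 5.5.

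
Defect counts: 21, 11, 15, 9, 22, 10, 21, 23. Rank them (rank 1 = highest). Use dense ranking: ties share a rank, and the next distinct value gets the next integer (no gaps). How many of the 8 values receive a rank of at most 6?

Sorted (descending): 23, 22, 21, 21, 15, 11, 10, 9
The 2 values of 21 share dense rank 3.
Remaining distinct values take the next consecutive integers.
Ranks ≤ 6: {1, 2, 3, 3, 4, 5, 6} → 7 values.

7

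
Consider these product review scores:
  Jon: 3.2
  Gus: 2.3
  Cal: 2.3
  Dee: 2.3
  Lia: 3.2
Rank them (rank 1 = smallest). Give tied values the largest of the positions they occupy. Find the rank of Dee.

3

Sorted (ascending): 2.3, 2.3, 2.3, 3.2, 3.2
The 3 values of 2.3 occupy positions 1–3 → each gets rank 3.
The 2 values of 3.2 occupy positions 4–5 → each gets rank 5.
Dee has value 2.3 → rank 3.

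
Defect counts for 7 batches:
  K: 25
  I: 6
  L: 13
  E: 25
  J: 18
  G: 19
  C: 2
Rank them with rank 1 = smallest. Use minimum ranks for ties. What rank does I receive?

Sorted (ascending): 2, 6, 13, 18, 19, 25, 25
The 2 values of 25 occupy positions 6–7 → each gets rank 6.
I has value 6 → rank 2.

2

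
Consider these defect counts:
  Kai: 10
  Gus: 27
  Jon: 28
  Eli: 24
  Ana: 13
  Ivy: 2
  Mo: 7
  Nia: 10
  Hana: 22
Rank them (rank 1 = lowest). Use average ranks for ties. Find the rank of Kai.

3.5

Sorted (ascending): 2, 7, 10, 10, 13, 22, 24, 27, 28
The 2 values of 10 occupy positions 3–4 → average rank (3+4)/2 = 3.5.
Kai has value 10 → rank 3.5.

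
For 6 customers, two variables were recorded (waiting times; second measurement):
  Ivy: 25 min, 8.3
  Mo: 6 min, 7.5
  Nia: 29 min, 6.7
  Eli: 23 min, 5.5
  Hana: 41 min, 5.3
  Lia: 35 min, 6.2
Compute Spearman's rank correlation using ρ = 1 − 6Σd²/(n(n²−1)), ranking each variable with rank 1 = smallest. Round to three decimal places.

-0.543

Ranks of variable 1: 3, 1, 4, 2, 6, 5
Ranks of variable 2: 6, 5, 4, 2, 1, 3
d = r₁ − r₂: -3, -4, 0, 0, 5, 2
d²: 9, 16, 0, 0, 25, 4; Σd² = 54
ρ = 1 − 6·54/(6·35) = 1 − 324/210 = -0.543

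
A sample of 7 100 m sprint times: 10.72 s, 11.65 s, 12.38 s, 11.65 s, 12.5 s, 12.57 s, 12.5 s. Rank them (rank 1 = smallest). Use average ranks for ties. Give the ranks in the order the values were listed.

Sorted (ascending): 10.72, 11.65, 11.65, 12.38, 12.5, 12.5, 12.57
The 2 values of 11.65 occupy positions 2–3 → average rank (2+3)/2 = 2.5.
The 2 values of 12.5 occupy positions 5–6 → average rank (5+6)/2 = 5.5.

1, 2.5, 4, 2.5, 5.5, 7, 5.5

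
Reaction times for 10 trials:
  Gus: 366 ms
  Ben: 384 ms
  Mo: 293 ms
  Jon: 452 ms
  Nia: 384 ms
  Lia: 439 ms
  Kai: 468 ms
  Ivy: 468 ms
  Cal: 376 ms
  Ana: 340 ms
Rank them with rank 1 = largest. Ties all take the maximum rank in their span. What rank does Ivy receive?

2

Sorted (descending): 468, 468, 452, 439, 384, 384, 376, 366, 340, 293
The 2 values of 468 occupy positions 1–2 → each gets rank 2.
The 2 values of 384 occupy positions 5–6 → each gets rank 6.
Ivy has value 468 ms → rank 2.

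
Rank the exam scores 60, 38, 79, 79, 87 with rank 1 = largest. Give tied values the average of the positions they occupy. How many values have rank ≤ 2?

Sorted (descending): 87, 79, 79, 60, 38
The 2 values of 79 occupy positions 2–3 → average rank (2+3)/2 = 2.5.
Ranks ≤ 2: {1} → 1 value.

1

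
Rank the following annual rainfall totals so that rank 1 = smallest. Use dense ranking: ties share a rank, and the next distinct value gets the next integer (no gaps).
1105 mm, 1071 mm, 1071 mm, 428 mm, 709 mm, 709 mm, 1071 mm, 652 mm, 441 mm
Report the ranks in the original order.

Sorted (ascending): 428, 441, 652, 709, 709, 1071, 1071, 1071, 1105
The 2 values of 709 share dense rank 4.
The 3 values of 1071 share dense rank 5.
Remaining distinct values take the next consecutive integers.

6, 5, 5, 1, 4, 4, 5, 3, 2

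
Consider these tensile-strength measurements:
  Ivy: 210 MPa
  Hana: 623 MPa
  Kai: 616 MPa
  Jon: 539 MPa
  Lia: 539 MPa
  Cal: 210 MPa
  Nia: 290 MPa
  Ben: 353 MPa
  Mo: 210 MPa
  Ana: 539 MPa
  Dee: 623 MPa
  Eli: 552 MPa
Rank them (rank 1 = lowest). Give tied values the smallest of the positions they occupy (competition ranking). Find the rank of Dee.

Sorted (ascending): 210, 210, 210, 290, 353, 539, 539, 539, 552, 616, 623, 623
The 3 values of 210 occupy positions 1–3 → each gets rank 1.
The 3 values of 539 occupy positions 6–8 → each gets rank 6.
The 2 values of 623 occupy positions 11–12 → each gets rank 11.
Dee has value 623 MPa → rank 11.

11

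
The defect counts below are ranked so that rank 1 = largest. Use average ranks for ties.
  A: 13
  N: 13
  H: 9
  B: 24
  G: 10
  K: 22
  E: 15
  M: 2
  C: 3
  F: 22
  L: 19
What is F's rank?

Sorted (descending): 24, 22, 22, 19, 15, 13, 13, 10, 9, 3, 2
The 2 values of 22 occupy positions 2–3 → average rank (2+3)/2 = 2.5.
The 2 values of 13 occupy positions 6–7 → average rank (6+7)/2 = 6.5.
F has value 22 → rank 2.5.

2.5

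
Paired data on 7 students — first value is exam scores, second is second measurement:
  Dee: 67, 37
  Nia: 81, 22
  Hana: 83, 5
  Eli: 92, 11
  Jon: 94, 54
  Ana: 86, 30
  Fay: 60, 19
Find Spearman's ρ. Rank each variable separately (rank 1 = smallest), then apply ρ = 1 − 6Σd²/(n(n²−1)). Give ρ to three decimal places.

Ranks of variable 1: 2, 3, 4, 6, 7, 5, 1
Ranks of variable 2: 6, 4, 1, 2, 7, 5, 3
d = r₁ − r₂: -4, -1, 3, 4, 0, 0, -2
d²: 16, 1, 9, 16, 0, 0, 4; Σd² = 46
ρ = 1 − 6·46/(7·48) = 1 − 276/336 = 0.179

0.179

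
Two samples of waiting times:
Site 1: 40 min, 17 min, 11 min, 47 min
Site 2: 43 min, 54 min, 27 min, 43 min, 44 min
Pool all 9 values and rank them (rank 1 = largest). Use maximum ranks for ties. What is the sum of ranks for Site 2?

21

Sorted (descending): 54, 47, 44, 43, 43, 40, 27, 17, 11
The 2 values of 43 occupy positions 4–5 → each gets rank 5.
Site 2 values → pooled ranks: 43→5, 54→1, 27→7, 43→5, 44→3
Rank sum = 5 + 1 + 7 + 5 + 3 = 21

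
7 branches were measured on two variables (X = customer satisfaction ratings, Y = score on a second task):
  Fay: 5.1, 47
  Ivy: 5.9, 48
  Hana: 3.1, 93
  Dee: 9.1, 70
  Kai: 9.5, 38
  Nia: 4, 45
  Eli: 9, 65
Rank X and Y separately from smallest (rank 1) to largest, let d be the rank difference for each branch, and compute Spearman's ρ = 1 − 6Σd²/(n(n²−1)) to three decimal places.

-0.286

Ranks of variable 1: 3, 4, 1, 6, 7, 2, 5
Ranks of variable 2: 3, 4, 7, 6, 1, 2, 5
d = r₁ − r₂: 0, 0, -6, 0, 6, 0, 0
d²: 0, 0, 36, 0, 36, 0, 0; Σd² = 72
ρ = 1 − 6·72/(7·48) = 1 − 432/336 = -0.286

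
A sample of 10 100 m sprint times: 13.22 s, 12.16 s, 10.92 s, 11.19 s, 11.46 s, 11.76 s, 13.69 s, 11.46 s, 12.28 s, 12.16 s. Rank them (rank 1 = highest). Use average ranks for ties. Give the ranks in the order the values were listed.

Sorted (descending): 13.69, 13.22, 12.28, 12.16, 12.16, 11.76, 11.46, 11.46, 11.19, 10.92
The 2 values of 12.16 occupy positions 4–5 → average rank (4+5)/2 = 4.5.
The 2 values of 11.46 occupy positions 7–8 → average rank (7+8)/2 = 7.5.

2, 4.5, 10, 9, 7.5, 6, 1, 7.5, 3, 4.5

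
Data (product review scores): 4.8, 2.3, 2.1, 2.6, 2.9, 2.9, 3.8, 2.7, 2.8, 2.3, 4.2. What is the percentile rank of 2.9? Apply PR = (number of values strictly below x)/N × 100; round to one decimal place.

N = 11.
Strictly below 2.9: 6. Equal to 2.9: 2.
PR = 6/11 × 100 = 54.5

54.5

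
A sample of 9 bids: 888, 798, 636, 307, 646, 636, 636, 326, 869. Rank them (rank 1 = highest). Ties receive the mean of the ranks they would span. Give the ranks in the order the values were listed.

1, 3, 6, 9, 4, 6, 6, 8, 2

Sorted (descending): 888, 869, 798, 646, 636, 636, 636, 326, 307
The 3 values of 636 occupy positions 5–7 → average rank 6.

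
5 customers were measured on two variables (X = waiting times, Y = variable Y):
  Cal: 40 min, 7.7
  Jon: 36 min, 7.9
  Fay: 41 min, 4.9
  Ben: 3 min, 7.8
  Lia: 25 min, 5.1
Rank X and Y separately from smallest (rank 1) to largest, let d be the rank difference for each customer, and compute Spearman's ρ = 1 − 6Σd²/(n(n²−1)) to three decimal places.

Ranks of variable 1: 4, 3, 5, 1, 2
Ranks of variable 2: 3, 5, 1, 4, 2
d = r₁ − r₂: 1, -2, 4, -3, 0
d²: 1, 4, 16, 9, 0; Σd² = 30
ρ = 1 − 6·30/(5·24) = 1 − 180/120 = -0.500

-0.500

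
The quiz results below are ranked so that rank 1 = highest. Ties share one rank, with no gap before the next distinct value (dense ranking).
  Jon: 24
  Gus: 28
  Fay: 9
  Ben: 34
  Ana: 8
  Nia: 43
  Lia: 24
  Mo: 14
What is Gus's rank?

Sorted (descending): 43, 34, 28, 24, 24, 14, 9, 8
The 2 values of 24 share dense rank 4.
Remaining distinct values take the next consecutive integers.
Gus has value 28 → rank 3.

3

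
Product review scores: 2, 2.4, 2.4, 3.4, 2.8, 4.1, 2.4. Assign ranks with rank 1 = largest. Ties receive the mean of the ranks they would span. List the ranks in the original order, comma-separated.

7, 5, 5, 2, 3, 1, 5

Sorted (descending): 4.1, 3.4, 2.8, 2.4, 2.4, 2.4, 2
The 3 values of 2.4 occupy positions 4–6 → average rank 5.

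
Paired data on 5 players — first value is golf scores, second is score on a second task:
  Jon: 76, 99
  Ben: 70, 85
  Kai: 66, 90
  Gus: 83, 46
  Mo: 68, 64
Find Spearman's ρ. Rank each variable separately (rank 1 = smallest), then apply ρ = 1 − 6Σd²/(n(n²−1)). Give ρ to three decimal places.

Ranks of variable 1: 4, 3, 1, 5, 2
Ranks of variable 2: 5, 3, 4, 1, 2
d = r₁ − r₂: -1, 0, -3, 4, 0
d²: 1, 0, 9, 16, 0; Σd² = 26
ρ = 1 − 6·26/(5·24) = 1 − 156/120 = -0.300

-0.300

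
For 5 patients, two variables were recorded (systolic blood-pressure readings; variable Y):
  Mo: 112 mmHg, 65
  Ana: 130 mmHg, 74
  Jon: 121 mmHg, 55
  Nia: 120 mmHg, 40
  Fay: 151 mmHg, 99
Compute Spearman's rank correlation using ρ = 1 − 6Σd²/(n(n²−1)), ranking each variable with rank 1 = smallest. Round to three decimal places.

Ranks of variable 1: 1, 4, 3, 2, 5
Ranks of variable 2: 3, 4, 2, 1, 5
d = r₁ − r₂: -2, 0, 1, 1, 0
d²: 4, 0, 1, 1, 0; Σd² = 6
ρ = 1 − 6·6/(5·24) = 1 − 36/120 = 0.700

0.700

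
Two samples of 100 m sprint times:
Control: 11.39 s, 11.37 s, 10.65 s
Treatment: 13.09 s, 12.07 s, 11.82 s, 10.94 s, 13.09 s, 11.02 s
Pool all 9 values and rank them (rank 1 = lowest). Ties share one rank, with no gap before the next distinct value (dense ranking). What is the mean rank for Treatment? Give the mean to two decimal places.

5.67

Sorted (ascending): 10.65, 10.94, 11.02, 11.37, 11.39, 11.82, 12.07, 13.09, 13.09
The 2 values of 13.09 share dense rank 8.
Remaining distinct values take the next consecutive integers.
Treatment values → pooled ranks: 13.09→8, 12.07→7, 11.82→6, 10.94→2, 13.09→8, 11.02→3
Mean rank = (8 + 7 + 6 + 2 + 8 + 3) / 6 = 5.67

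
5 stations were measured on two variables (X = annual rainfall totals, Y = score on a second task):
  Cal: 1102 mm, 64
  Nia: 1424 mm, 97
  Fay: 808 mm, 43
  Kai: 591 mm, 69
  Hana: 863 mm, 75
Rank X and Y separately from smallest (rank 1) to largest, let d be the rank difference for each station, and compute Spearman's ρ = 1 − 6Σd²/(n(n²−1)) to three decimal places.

0.500

Ranks of variable 1: 4, 5, 2, 1, 3
Ranks of variable 2: 2, 5, 1, 3, 4
d = r₁ − r₂: 2, 0, 1, -2, -1
d²: 4, 0, 1, 4, 1; Σd² = 10
ρ = 1 − 6·10/(5·24) = 1 − 60/120 = 0.500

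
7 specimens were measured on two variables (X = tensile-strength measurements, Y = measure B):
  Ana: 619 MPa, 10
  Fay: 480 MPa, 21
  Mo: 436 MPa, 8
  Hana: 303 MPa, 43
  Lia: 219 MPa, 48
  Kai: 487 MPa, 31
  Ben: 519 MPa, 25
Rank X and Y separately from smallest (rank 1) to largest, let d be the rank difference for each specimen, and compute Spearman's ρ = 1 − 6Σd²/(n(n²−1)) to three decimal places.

Ranks of variable 1: 7, 4, 3, 2, 1, 5, 6
Ranks of variable 2: 2, 3, 1, 6, 7, 5, 4
d = r₁ − r₂: 5, 1, 2, -4, -6, 0, 2
d²: 25, 1, 4, 16, 36, 0, 4; Σd² = 86
ρ = 1 − 6·86/(7·48) = 1 − 516/336 = -0.536

-0.536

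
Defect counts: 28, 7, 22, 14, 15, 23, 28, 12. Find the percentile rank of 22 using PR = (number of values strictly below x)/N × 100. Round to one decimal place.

50.0

N = 8.
Strictly below 22: 4. Equal to 22: 1.
PR = 4/8 × 100 = 50.0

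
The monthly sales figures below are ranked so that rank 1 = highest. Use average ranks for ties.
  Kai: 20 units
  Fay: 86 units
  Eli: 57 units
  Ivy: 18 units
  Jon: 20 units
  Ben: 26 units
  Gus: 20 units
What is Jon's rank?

Sorted (descending): 86, 57, 26, 20, 20, 20, 18
The 3 values of 20 occupy positions 4–6 → average rank 5.
Jon has value 20 units → rank 5.

5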